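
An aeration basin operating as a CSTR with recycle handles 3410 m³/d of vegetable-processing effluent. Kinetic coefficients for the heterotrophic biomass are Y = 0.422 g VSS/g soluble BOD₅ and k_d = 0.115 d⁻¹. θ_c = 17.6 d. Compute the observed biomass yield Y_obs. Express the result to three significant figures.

Correct the yield for decay: Y_obs = Y/(1 + k_d θ_c) = 0.422 / (1 + 0.115 × 17.6) = 0.422 / 3.024 = 0.1396.

Y_obs ≈ 0.140 g VSS/g soluble BOD₅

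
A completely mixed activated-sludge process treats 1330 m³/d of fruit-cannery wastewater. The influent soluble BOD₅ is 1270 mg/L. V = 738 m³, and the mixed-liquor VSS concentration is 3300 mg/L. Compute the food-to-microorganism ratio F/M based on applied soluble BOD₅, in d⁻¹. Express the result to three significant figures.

F/M = applied load / biomass = Q·S₀/(V·X) = 1330 × 1270 / (738.0 × 3300) = 0.6936 d⁻¹.

F/M ≈ 0.694 d⁻¹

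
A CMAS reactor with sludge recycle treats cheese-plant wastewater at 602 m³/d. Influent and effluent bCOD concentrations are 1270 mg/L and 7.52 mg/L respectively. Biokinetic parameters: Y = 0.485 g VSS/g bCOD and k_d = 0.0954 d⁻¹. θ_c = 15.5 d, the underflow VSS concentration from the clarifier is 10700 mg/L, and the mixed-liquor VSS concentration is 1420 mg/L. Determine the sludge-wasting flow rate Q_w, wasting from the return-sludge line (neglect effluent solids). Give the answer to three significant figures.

Rearranging the biomass balance for a CMAS with decay, V = Y·Q·ΔS·θ_c / [X·(1+k_d θ_c)] = 0.485 × 602 × (1270 − 7.52) × 15.5 / [1420 × (1 + 0.0954 × 15.5)] = 5.71×10^6 / 3520 = 1623 m³.
Q_w = (V·X)/(θ_c X_r) = 1623 × 1420 / (15.5 × 10700) = 13.90 m³/d.

Q_w ≈ 13.9 m³/d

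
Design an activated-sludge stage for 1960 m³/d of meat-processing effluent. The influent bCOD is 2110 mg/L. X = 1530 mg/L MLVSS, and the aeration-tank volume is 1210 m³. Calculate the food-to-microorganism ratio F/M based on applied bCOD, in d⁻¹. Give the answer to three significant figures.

Food-to-microorganism ratio F/M = Q S₀ / (V X) = 1960 × 2110 / (1210 × 1530) = 2.234 d⁻¹.

F/M ≈ 2.23 d⁻¹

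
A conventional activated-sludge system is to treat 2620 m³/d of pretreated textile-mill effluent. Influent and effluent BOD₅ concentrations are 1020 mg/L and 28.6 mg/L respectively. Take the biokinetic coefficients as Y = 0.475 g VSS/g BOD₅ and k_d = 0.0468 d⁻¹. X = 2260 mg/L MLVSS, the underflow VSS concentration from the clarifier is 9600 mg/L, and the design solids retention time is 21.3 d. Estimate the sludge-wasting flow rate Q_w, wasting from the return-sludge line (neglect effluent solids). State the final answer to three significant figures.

Q_w ≈ 64.4 m³/d

From the SRT design equation V = Y Q (S₀−S) θ_c / [X (1 + k_d θ_c)] = 0.475 × 2620 × (1020 − 28.6) × 21.3 / [2260 × (1 + 0.0468 × 21.3)] = 2.63×10^7 / 4513 = 5823 m³.
Wasting from the return line (neglecting effluent solids): Q_w = V·X / (θ_c·X_r) = 5823 × 2260 / (21.3 × 9600) = 64.36 m³/d.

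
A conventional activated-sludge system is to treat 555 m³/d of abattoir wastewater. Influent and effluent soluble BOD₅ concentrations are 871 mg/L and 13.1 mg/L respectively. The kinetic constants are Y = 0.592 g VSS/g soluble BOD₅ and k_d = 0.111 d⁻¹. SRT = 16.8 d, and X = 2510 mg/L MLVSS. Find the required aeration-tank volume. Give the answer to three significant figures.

V ≈ 659 m³

Rearranging the biomass balance for a CMAS with decay, V = Y·Q·ΔS·θ_c / [X·(1+k_d θ_c)] = 0.592 × 555 × (871 − 13.1) × 16.8 / [2510 × (1 + 0.111 × 16.8)] = 4.74×10^6 / 7191 = 658.6 m³.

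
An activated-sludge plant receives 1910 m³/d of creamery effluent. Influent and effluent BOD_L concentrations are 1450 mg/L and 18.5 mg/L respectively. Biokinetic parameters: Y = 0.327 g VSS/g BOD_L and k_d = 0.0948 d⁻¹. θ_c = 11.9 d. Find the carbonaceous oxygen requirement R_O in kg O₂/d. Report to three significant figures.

R_O ≈ 2140 kg O₂/d

The observed yield is Y_obs = Y/(1 + k_d·θ_c) = 0.327 / (1 + 0.0948 × 11.9) = 0.327 / 2.128 = 0.1537 g VSS per g BOD_L removed.
Q·(S₀ − S) = 1910 × (1450 − 18.5) × 10⁻³ = 2734 kg/d removed.
P_X = Y_obs·Q·(S₀ − S) = 0.1537 × 2734 = 420.1 kg VSS/d.
R_O = Q·(S₀ − S) − 1.42·P_X = 2734 − 1.42 × 420.1 = 2138 kg O₂/d.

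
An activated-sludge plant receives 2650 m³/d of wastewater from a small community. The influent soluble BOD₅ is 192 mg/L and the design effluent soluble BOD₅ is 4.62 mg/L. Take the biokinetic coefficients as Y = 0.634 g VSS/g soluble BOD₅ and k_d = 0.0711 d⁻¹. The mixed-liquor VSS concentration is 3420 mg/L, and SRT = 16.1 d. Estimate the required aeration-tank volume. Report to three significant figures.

Steady-state biomass mass balance: V·X·(1 + k_d·θ_c) = Y·Q·(S₀ − S)·θ_c, so V = 0.634 × 2650 × (192 − 4.62) × 16.1 / [3420 × (1 + 0.0711 × 16.1)] = 5.07×10^6 / 7335 = 691.0 m³.

V ≈ 691 m³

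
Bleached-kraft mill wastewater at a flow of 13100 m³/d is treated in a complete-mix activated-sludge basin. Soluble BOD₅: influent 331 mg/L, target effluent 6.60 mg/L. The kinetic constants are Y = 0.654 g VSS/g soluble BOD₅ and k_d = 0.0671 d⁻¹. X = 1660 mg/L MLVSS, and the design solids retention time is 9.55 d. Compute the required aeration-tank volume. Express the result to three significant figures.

From the SRT design equation V = Y Q (S₀−S) θ_c / [X (1 + k_d θ_c)] = 0.654 × 13100 × (331 − 6.60) × 9.55 / [1660 × (1 + 0.0671 × 9.55)] = 2.65×10^7 / 2724 = 9745 m³.

V ≈ 9740 m³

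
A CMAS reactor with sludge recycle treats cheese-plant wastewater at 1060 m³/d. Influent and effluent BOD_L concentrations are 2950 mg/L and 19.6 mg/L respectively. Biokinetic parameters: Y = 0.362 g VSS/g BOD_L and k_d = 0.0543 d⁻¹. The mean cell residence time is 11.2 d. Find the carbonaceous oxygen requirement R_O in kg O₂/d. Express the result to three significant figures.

R_O ≈ 2110 kg O₂/d

Y_obs = Y / (1 + k_d θ_c) = 0.362 / (1 + 0.0543 × 11.2) = 0.362 / 1.608 = 0.2251.
Substrate removed = Q·(S₀ − S) = 1060 m³/d × (2950 − 19.6) g/m³ = 3.11×10^6 g/d = 3106 kg/d.
Biomass synthesised: P_X = Y_obs × 3106 = 699.2 kg VSS/d.
Carbonaceous O₂ demand = substrate oxidised − cell-mass equivalent = 3106 − 1.42 × 699.2 = 2113 kg O₂/d.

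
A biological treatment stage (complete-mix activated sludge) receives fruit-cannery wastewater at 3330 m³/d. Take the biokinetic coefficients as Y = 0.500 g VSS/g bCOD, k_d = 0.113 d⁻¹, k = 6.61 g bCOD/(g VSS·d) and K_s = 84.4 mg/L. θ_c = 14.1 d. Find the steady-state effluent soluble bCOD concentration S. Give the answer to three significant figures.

S ≈ 4.97 mg/L

From the Monod/SRT balance for a CMAS, S = K_s·(1+k_d θ_c)/[θ_c·(Y k − k_d) − 1] = 84.4 × (1 + 0.113 × 14.1) / [14.1 × (0.500 × 6.61 − 0.113) − 1] = 218.9 / 44.01 = 4.974 mg/L.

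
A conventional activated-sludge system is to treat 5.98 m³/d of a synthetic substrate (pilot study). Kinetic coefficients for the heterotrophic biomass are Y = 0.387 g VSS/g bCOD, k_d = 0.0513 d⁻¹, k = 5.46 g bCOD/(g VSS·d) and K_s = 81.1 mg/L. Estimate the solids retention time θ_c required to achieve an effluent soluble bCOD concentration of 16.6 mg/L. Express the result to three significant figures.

At the target effluent, Y k S/(K_s+S) = 0.387×5.46×16.6/97.70 = 0.3590 d⁻¹.
1/θ_c = 0.3590 − 0.0513 = 0.3077 d⁻¹, so θ_c = 3.250 d.

θ_c ≈ 3.25 d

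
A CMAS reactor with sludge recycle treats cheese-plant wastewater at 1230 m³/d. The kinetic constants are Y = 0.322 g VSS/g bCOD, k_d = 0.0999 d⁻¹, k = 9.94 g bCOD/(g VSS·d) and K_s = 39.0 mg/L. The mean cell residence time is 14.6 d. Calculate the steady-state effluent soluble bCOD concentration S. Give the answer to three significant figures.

S ≈ 2.17 mg/L

From the Monod/SRT balance for a CMAS, S = K_s·(1+k_d θ_c)/[θ_c·(Y k − k_d) − 1] = 39.0 × (1 + 0.0999 × 14.6) / [14.6 × (0.322 × 9.94 − 0.0999) − 1] = 95.88 / 44.27 = 2.166 mg/L.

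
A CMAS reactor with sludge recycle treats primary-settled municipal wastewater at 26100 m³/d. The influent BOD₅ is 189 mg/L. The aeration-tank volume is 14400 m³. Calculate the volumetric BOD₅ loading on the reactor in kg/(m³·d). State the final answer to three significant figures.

L_v ≈ 0.343 kg BOD₅/(m³·d)

L_v = Q S₀ / V = 26100 × 189 × 10⁻³ / 14400 = 0.3426 kg/(m³·d).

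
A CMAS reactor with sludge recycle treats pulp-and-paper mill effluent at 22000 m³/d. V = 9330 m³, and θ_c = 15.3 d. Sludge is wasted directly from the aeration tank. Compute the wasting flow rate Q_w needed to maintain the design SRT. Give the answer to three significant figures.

With mixed-liquor wasting, θ_c = V/Q_w, so Q_w = V/θ_c = 9330/15.3 = 609.8 m³/d.

Q_w ≈ 610 m³/d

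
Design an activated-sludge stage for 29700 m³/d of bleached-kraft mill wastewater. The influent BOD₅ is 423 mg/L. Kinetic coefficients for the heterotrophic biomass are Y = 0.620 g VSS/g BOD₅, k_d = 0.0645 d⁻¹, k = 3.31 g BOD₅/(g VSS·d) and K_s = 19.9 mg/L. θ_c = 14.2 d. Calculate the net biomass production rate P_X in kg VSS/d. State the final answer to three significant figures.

P_X ≈ 4050 kg VSS/d

Effluent substrate depends only on kinetics and SRT: S = K_s(1 + k_d θ_c) / [θ_c(Yk − k_d) − 1] = 19.9 × (1 + 0.0645 × 14.2) / [14.2 × (0.620 × 3.31 − 0.0645) − 1] = 38.13 / 27.23 = 1.400 mg/L.
Observed yield with endogenous decay: Y_obs = Y / (1 + k_d·θ_c) = 0.620 / (1 + 0.0645 × 14.2) = 0.620 / 1.916 = 0.3236 g VSS/g BOD₅.
Substrate removed = Q·(S₀ − S) = 29700 m³/d × (423 − 1.40) g/m³ = 1.25×10^7 g/d = 12522 kg/d.
Net biomass production P_X = Y_obs × Q·(S₀ − S) = 0.3236 × 12522 = 4052 kg VSS/d.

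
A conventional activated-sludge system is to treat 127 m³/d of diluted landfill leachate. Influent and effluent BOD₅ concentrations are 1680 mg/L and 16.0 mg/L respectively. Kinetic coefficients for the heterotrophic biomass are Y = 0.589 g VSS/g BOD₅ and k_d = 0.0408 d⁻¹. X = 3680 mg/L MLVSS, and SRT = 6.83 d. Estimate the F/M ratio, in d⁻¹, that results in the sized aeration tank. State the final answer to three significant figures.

Rearranging the biomass balance for a CMAS with decay, V = Y·Q·ΔS·θ_c / [X·(1+k_d θ_c)] = 0.589 × 127 × (1680 − 16.0) × 6.83 / [3680 × (1 + 0.0408 × 6.83)] = 8.5×10^5 / 4705 = 180.7 m³.
Food-to-microorganism ratio F/M = Q S₀ / (V X) = 127 × 1680 / (180.7 × 3680) = 0.3209 d⁻¹.

F/M ≈ 0.321 d⁻¹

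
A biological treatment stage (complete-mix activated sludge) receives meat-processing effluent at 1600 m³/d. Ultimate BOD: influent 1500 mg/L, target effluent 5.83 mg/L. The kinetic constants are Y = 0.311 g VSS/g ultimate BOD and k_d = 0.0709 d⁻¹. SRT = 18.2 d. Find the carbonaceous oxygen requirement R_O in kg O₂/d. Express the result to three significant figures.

R_O ≈ 1930 kg O₂/d

Observed yield with endogenous decay: Y_obs = Y / (1 + k_d·θ_c) = 0.311 / (1 + 0.0709 × 18.2) = 0.311 / 2.290 = 0.1358 g VSS/g ultimate BOD.
Mass of ultimate BOD removed per day: Q(S₀ − S) = 1600 × 1494 g/m³ = 2391 kg/d.
Net sludge production P_X = 0.1358 × 2391 = 324.6 kg VSS/d.
R_O = Q·(S₀ − S) − 1.42·P_X = 2391 − 1.42 × 324.6 = 1930 kg O₂/d.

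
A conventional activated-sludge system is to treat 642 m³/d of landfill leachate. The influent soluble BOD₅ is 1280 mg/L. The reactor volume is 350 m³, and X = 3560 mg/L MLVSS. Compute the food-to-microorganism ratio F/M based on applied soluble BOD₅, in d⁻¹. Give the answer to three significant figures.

Food-to-microorganism ratio F/M = Q S₀ / (V X) = 642 × 1280 / (350.0 × 3560) = 0.6595 d⁻¹.

F/M ≈ 0.660 d⁻¹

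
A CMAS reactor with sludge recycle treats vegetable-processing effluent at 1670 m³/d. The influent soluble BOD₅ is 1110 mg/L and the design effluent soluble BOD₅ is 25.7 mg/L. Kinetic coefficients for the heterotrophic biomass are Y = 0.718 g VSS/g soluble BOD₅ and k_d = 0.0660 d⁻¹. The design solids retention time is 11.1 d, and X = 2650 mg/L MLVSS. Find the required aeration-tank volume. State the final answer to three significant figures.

Rearranging the biomass balance for a CMAS with decay, V = Y·Q·ΔS·θ_c / [X·(1+k_d θ_c)] = 0.718 × 1670 × (1110 − 25.7) × 11.1 / [2650 × (1 + 0.0660 × 11.1)] = 1.44×10^7 / 4591 = 3143 m³.

V ≈ 3140 m³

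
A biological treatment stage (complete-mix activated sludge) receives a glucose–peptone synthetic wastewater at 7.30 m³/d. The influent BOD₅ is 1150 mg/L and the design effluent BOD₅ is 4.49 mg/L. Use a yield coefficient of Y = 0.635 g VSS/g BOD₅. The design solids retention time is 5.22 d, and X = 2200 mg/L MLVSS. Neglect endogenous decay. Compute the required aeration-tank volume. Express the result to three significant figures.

V ≈ 12.6 m³

Biomass mass balance (decay neglected): V·X = Y·Q·(S₀ − S)·θ_c, so V = 0.635 × 7.30 × (1150 − 4.49) × 5.22 / 2200 = 12.60 m³.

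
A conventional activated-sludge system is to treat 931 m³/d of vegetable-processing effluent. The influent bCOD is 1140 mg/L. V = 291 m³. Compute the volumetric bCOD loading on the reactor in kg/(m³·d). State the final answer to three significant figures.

L_v ≈ 3.65 kg bCOD/(m³·d)

L_v = Q S₀ / V = 931 × 1140 × 10⁻³ / 291.0 = 3.647 kg/(m³·d).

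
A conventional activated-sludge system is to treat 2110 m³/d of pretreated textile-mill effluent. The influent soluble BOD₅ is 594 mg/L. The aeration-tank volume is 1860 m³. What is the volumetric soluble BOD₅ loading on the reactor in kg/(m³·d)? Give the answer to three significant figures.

L_v ≈ 0.674 kg soluble BOD₅/(m³·d)

Volumetric loading L_v = Q·S₀ / V = 2110 × 594 g/m³ / 1860 m³ = 673.8 g/(m³·d) = 0.6738 kg soluble BOD₅/(m³·d).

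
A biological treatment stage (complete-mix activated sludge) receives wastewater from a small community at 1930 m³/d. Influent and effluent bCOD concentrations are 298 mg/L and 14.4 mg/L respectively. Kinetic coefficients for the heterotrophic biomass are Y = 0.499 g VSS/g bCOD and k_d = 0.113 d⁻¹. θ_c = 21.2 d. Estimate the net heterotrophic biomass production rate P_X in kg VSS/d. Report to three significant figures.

P_X ≈ 80.4 kg VSS/d

Y_obs = Y / (1 + k_d θ_c) = 0.499 / (1 + 0.113 × 21.2) = 0.499 / 3.396 = 0.1470.
ΔS = 298 − 14.4 = 283.6 mg/L, so the substrate removal rate is 1930 × 283.6/1000 = 547.3 kg bCOD/d.
Net biomass production P_X = Y_obs × Q·(S₀ − S) = 0.1470 × 547.3 = 80.44 kg VSS/d.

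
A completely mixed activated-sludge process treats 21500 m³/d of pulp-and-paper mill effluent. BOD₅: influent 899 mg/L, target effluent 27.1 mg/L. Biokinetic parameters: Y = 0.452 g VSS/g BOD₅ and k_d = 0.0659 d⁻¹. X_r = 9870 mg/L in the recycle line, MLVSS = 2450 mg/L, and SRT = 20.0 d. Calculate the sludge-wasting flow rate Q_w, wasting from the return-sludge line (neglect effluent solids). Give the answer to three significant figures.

Steady-state biomass mass balance: V·X·(1 + k_d·θ_c) = Y·Q·(S₀ − S)·θ_c, so V = 0.452 × 21500 × (899 − 27.1) × 20.0 / [2450 × (1 + 0.0659 × 20.0)] = 1.69×10^8 / 5679 = 29840 m³.
Q_w = (V·X)/(θ_c X_r) = 29840 × 2450 / (20.0 × 9870) = 370.4 m³/d.

Q_w ≈ 370 m³/d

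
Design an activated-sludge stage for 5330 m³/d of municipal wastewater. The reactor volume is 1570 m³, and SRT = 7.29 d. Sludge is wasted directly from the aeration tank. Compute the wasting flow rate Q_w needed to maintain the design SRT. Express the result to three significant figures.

For wasting at MLVSS concentration, Q_w = V/θ_c = 1570/7.29 = 215.4 m³/d.

Q_w ≈ 215 m³/d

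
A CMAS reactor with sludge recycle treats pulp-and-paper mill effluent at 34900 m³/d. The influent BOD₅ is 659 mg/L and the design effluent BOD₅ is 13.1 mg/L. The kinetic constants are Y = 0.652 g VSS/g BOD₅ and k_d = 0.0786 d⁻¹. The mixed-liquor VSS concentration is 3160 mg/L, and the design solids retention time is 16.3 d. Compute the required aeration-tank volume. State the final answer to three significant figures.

V ≈ 33200 m³

Rearranging the biomass balance for a CMAS with decay, V = Y·Q·ΔS·θ_c / [X·(1+k_d θ_c)] = 0.652 × 34900 × (659 − 13.1) × 16.3 / [3160 × (1 + 0.0786 × 16.3)] = 2.4×10^8 / 7209 = 33234 m³.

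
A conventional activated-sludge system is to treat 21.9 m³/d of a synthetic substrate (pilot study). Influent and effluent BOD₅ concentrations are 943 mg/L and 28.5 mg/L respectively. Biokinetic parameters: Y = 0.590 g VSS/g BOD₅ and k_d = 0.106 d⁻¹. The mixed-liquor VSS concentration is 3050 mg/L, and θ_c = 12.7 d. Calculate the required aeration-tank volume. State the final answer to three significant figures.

Steady-state biomass mass balance: V·X·(1 + k_d·θ_c) = Y·Q·(S₀ − S)·θ_c, so V = 0.590 × 21.9 × (943 − 28.5) × 12.7 / [3050 × (1 + 0.106 × 12.7)] = 1.5×10^5 / 7156 = 20.97 m³.

V ≈ 21.0 m³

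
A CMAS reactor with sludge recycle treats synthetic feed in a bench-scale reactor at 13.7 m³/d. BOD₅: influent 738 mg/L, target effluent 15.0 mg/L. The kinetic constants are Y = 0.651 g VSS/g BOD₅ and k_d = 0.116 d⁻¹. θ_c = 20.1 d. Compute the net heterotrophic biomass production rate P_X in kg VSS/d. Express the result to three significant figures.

The observed yield is Y_obs = Y/(1 + k_d·θ_c) = 0.651 / (1 + 0.116 × 20.1) = 0.651 / 3.332 = 0.1954 g VSS per g BOD₅ removed.
Q·(S₀ − S) = 13.7 × (738 − 15.0) × 10⁻³ = 9.905 kg/d removed.
Net biomass production P_X = Y_obs × Q·(S₀ − S) = 0.1954 × 9.905 = 1.935 kg VSS/d.

P_X ≈ 1.94 kg VSS/d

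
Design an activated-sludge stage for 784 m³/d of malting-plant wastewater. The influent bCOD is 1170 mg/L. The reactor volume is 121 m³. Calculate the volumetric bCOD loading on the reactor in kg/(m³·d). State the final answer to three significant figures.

L_v ≈ 7.58 kg bCOD/(m³·d)

Volumetric loading L_v = Q·S₀ / V = 784 × 1170 g/m³ / 121.0 m³ = 7581 g/(m³·d) = 7.581 kg bCOD/(m³·d).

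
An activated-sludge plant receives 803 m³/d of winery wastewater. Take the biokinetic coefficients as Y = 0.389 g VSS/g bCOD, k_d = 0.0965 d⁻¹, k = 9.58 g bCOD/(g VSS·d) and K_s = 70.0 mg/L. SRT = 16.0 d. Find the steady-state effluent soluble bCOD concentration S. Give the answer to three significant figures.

Effluent substrate depends only on kinetics and SRT: S = K_s(1 + k_d θ_c) / [θ_c(Yk − k_d) − 1] = 70.0 × (1 + 0.0965 × 16.0) / [16.0 × (0.389 × 9.58 − 0.0965) − 1] = 178.1 / 57.08 = 3.120 mg/L.

S ≈ 3.12 mg/L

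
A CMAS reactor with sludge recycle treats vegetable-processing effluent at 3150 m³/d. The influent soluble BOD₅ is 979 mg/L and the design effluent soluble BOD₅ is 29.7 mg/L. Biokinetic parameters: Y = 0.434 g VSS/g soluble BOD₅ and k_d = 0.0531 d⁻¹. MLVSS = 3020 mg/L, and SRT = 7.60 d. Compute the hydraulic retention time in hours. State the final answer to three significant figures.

From the SRT design equation V = Y Q (S₀−S) θ_c / [X (1 + k_d θ_c)] = 0.434 × 3150 × (979 − 29.7) × 7.60 / [3020 × (1 + 0.0531 × 7.60)] = 9.86×10^6 / 4239 = 2327 m³.
τ = V/Q = 2327/3150 = 0.7387 d, or 17.73 h.

τ ≈ 17.7 h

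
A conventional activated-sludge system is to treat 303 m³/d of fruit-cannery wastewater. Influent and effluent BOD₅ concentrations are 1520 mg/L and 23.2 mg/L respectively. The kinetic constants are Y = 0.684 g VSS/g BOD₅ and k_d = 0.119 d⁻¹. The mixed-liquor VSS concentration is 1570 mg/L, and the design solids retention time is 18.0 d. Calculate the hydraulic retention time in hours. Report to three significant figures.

τ ≈ 89.7 h

Rearranging the biomass balance for a CMAS with decay, V = Y·Q·ΔS·θ_c / [X·(1+k_d θ_c)] = 0.684 × 303 × (1520 − 23.2) × 18.0 / [1570 × (1 + 0.119 × 18.0)] = 5.58×10^6 / 4933 = 1132 m³.
τ = V/Q = 1132/303 = 3.736 d, or 89.66 h.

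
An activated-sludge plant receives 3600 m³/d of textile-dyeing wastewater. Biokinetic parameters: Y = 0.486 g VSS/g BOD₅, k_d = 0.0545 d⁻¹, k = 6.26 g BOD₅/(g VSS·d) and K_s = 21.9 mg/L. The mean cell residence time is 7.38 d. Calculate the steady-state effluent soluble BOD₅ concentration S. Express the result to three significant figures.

From the Monod/SRT balance for a CMAS, S = K_s·(1+k_d θ_c)/[θ_c·(Y k − k_d) − 1] = 21.9 × (1 + 0.0545 × 7.38) / [7.38 × (0.486 × 6.26 − 0.0545) − 1] = 30.71 / 21.05 = 1.459 mg/L.

S ≈ 1.46 mg/L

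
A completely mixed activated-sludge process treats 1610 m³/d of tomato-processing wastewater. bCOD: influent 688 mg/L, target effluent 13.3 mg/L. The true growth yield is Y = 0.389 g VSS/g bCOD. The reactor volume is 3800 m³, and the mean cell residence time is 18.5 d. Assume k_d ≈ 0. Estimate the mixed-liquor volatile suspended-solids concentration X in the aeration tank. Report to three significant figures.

X = Y·Q·ΔS·θ_c / V = 0.389 × 1610 × (688 − 13.3) × 18.5 / 3800 = 2057 mg/L.

X ≈ 2060 mg/L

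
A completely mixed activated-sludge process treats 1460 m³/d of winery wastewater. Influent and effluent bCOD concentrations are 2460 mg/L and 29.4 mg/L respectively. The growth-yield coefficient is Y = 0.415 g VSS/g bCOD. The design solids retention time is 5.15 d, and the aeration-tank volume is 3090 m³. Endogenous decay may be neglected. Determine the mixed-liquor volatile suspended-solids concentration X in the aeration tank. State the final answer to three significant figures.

From V·X = Y·Q·(S₀ − S)·θ_c (decay neglected): X = 0.415 × 1460 × (2460 − 29.4) × 5.15 / 3090 = 2455 mg/L.

X ≈ 2450 mg/L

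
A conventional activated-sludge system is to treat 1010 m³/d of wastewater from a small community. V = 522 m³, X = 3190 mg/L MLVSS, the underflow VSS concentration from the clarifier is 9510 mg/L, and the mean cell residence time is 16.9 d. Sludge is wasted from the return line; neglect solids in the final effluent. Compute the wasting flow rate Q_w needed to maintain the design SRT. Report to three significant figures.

Q_w ≈ 10.4 m³/d

Q_w = (V·X)/(θ_c X_r) = 522.0 × 3190 / (16.9 × 9510) = 10.36 m³/d.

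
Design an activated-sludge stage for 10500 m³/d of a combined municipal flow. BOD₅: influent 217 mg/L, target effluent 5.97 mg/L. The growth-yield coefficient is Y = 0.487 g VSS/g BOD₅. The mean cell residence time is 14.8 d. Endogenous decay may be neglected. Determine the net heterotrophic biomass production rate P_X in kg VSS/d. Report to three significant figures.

With endogenous decay neglected, the observed yield equals the true yield: Y_obs = Y = 0.487 g VSS/g BOD₅.
Q·(S₀ − S) = 10500 × (217 − 5.97) × 10⁻³ = 2216 kg/d removed.
Net biomass production P_X = Y_obs × Q·(S₀ − S) = 0.4870 × 2216 = 1079 kg VSS/d.

P_X ≈ 1080 kg VSS/d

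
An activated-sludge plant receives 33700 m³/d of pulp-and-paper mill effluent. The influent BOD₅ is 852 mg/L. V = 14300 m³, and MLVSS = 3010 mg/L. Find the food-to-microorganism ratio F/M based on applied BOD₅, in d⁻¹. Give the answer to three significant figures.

F/M ≈ 0.667 d⁻¹

F/M = Q·S₀ / (V·X) = 33700 × 852 / (14300 × 3010) = 0.6671 g BOD₅·(g VSS·d)⁻¹.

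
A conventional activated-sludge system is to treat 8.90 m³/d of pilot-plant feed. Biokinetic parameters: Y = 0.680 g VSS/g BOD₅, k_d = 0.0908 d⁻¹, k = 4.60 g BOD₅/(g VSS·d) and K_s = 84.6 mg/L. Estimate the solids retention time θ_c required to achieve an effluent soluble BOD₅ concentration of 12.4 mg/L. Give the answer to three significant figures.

At the target effluent, Y k S/(K_s+S) = 0.680×4.60×12.4/97.00 = 0.3999 d⁻¹.
Then 1/θ_c = μ − k_d = 0.3999 − 0.0908 = 0.3091 d⁻¹, giving θ_c = 3.236 d.

θ_c ≈ 3.24 d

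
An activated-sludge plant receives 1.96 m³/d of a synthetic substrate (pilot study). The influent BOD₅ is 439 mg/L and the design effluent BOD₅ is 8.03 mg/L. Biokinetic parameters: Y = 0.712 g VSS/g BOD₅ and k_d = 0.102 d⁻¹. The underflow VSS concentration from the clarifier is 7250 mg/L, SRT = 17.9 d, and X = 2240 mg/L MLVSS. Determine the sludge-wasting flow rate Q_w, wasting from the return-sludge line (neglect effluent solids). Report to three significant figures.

Q_w ≈ 0.0294 m³/d

Rearranging the biomass balance for a CMAS with decay, V = Y·Q·ΔS·θ_c / [X·(1+k_d θ_c)] = 0.712 × 1.96 × (439 − 8.03) × 17.9 / [2240 × (1 + 0.102 × 17.9)] = 1.08×10^4 / 6330 = 1.701 m³.
θ_c = V·X/(Q_w·X_r) when wasting from the recycle, so Q_w = V·X/(θ_c·X_r) = 1.701 × 2240 / (17.9 × 7250) = 0.02936 m³/d.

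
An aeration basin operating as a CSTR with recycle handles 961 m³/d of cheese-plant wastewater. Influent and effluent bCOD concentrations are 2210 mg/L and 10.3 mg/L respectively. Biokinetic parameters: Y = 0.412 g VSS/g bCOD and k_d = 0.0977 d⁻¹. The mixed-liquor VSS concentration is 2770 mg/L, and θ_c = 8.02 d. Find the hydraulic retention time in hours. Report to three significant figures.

τ ≈ 35.3 h

From the SRT design equation V = Y Q (S₀−S) θ_c / [X (1 + k_d θ_c)] = 0.412 × 961 × (2210 − 10.3) × 8.02 / [2770 × (1 + 0.0977 × 8.02)] = 6.98×10^6 / 4940 = 1414 m³.
HRT = V/Q = 1414 m³ / 961 m³·d⁻¹ = 1.471 d × 24 = 35.31 h.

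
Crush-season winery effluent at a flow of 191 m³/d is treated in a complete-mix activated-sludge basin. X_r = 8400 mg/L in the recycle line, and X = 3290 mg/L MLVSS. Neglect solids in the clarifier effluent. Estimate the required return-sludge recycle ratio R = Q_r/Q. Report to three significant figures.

R ≈ 0.644

Mass balance around the secondary clarifier (neglecting effluent solids): R = X / (X_r − X) = 3290 / (8400 − 3290) = 0.6438.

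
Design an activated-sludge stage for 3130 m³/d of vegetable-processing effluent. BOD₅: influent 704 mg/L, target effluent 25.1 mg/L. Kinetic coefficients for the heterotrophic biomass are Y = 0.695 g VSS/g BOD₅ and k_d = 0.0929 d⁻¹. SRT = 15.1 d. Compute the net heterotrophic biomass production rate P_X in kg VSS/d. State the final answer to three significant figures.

Correct the yield for decay: Y_obs = Y/(1 + k_d θ_c) = 0.695 / (1 + 0.0929 × 15.1) = 0.695 / 2.403 = 0.2892.
Q·(S₀ − S) = 3130 × (704 − 25.1) × 10⁻³ = 2125 kg/d removed.
So the net sludge growth is P_X = 0.2892 × 2125 = 614.6 kg VSS/d.

P_X ≈ 615 kg VSS/d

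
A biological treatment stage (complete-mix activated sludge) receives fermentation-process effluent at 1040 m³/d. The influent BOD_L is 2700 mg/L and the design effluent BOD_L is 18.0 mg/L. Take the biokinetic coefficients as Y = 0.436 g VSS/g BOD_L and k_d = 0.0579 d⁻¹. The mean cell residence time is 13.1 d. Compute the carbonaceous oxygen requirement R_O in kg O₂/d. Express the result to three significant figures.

Y_obs = Y / (1 + k_d θ_c) = 0.436 / (1 + 0.0579 × 13.1) = 0.436 / 1.758 = 0.2479.
Mass of BOD_L removed per day: Q(S₀ − S) = 1040 × 2682 g/m³ = 2789 kg/d.
Biomass synthesised: P_X = Y_obs × 2789 = 691.6 kg VSS/d.
R_O = Q·ΔS − 1.42 P_X = 2789 − 982.0 = 1807 kg O₂/d.

R_O ≈ 1810 kg O₂/d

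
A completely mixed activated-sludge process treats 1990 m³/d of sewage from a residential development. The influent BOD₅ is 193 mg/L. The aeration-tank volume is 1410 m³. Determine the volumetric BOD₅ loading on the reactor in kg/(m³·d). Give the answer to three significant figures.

L_v ≈ 0.272 kg BOD₅/(m³·d)

Applied BOD₅ load per unit volume = Q·S₀/V = (1990 × 193/1000)/1410 = 0.2724 kg BOD₅·m⁻³·d⁻¹.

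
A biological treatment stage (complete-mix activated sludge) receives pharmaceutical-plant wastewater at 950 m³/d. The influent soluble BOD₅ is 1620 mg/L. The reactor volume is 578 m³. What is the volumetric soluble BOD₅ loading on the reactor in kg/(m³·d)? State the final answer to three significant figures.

L_v = Q S₀ / V = 950 × 1620 × 10⁻³ / 578.0 = 2.663 kg/(m³·d).

L_v ≈ 2.66 kg soluble BOD₅/(m³·d)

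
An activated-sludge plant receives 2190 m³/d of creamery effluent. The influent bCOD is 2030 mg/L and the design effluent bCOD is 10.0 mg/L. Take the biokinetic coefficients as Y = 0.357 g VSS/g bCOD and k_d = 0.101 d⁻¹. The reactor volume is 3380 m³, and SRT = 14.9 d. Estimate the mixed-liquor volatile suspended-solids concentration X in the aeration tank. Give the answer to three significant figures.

Solving the biomass balance for X: X = Y Q (S₀−S) θ_c / [V (1+k_d θ_c)] = 0.357 × 2190 × (2030 − 10.0) × 14.9 / [3380 × (1 + 0.101 × 14.9)] = 2779 mg/L.

X ≈ 2780 mg/L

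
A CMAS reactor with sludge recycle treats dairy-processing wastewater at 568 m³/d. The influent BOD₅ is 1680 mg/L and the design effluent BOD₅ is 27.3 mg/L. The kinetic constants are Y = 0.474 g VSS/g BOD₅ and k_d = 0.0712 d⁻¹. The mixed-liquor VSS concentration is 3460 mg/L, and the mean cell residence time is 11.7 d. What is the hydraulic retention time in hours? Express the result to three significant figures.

τ ≈ 34.7 h

From the SRT design equation V = Y Q (S₀−S) θ_c / [X (1 + k_d θ_c)] = 0.474 × 568 × (1680 − 27.3) × 11.7 / [3460 × (1 + 0.0712 × 11.7)] = 5.21×10^6 / 6342 = 820.8 m³.
HRT = V/Q = 820.8 m³ / 568 m³·d⁻¹ = 1.445 d × 24 = 34.68 h.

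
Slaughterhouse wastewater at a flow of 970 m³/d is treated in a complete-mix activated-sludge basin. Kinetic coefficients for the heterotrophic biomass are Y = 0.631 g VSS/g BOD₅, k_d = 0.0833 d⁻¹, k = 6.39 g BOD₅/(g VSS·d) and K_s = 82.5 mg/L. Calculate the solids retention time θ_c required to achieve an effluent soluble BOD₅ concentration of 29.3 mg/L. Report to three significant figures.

At the target effluent, Y k S/(K_s+S) = 0.631×6.39×29.3/111.8 = 1.057 d⁻¹.
Then 1/θ_c = μ − k_d = 1.057 − 0.0833 = 0.9734 d⁻¹, giving θ_c = 1.027 d.

θ_c ≈ 1.03 d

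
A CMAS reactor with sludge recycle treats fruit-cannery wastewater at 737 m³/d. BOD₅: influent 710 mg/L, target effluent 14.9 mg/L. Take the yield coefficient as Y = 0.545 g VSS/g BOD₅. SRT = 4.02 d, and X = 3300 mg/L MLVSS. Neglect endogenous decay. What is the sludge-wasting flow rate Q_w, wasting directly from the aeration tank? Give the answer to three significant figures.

Q_w ≈ 84.6 m³/d

With k_d = 0 the design equation reduces to V = Y Q (S₀−S) θ_c / X = 0.545 × 737 × (710 − 14.9) × 4.02 / 3300 = 340.1 m³.
Wasting from the aeration tank: Q_w = V / θ_c = 340.1 / 4.02 = 84.61 m³/d.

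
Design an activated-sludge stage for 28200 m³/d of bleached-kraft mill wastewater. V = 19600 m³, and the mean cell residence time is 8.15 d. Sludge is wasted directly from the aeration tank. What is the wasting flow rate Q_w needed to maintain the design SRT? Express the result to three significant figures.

Q_w ≈ 2400 m³/d

Wasting from the aeration tank: Q_w = V / θ_c = 19600 / 8.15 = 2405 m³/d.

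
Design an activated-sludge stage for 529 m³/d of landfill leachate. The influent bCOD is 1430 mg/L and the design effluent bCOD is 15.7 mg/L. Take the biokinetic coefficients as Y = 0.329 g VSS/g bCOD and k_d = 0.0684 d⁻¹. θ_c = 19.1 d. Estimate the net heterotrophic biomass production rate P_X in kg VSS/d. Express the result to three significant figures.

Correct the yield for decay: Y_obs = Y/(1 + k_d θ_c) = 0.329 / (1 + 0.0684 × 19.1) = 0.329 / 2.306 = 0.1426.
ΔS = 1430 − 15.7 = 1414 mg/L, so the substrate removal rate is 529 × 1414/1000 = 748.2 kg bCOD/d.
P_X = Y_obs · Q(S₀ − S) = 0.1426 × 748.2 = 106.7 kg VSS/d.

P_X ≈ 107 kg VSS/d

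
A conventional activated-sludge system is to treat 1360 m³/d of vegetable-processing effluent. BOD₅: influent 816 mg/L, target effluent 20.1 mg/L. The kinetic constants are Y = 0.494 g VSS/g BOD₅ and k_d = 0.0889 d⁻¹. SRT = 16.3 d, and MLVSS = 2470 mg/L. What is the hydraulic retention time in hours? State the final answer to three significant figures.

τ ≈ 25.4 h

Rearranging the biomass balance for a CMAS with decay, V = Y·Q·ΔS·θ_c / [X·(1+k_d θ_c)] = 0.494 × 1360 × (816 − 20.1) × 16.3 / [2470 × (1 + 0.0889 × 16.3)] = 8.72×10^6 / 6049 = 1441 m³.
HRT = V/Q = 1441 m³ / 1360 m³·d⁻¹ = 1.059 d × 24 = 25.43 h.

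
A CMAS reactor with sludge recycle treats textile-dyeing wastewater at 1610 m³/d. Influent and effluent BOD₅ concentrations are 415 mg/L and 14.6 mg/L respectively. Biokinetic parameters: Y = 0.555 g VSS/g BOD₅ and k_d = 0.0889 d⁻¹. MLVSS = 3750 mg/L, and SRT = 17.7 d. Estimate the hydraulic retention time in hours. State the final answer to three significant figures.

τ ≈ 9.78 h

Rearranging the biomass balance for a CMAS with decay, V = Y·Q·ΔS·θ_c / [X·(1+k_d θ_c)] = 0.555 × 1610 × (415 − 14.6) × 17.7 / [3750 × (1 + 0.0889 × 17.7)] = 6.33×10^6 / 9651 = 656.2 m³.
τ = V/Q = 656.2/1610 = 0.4076 d, or 9.782 h.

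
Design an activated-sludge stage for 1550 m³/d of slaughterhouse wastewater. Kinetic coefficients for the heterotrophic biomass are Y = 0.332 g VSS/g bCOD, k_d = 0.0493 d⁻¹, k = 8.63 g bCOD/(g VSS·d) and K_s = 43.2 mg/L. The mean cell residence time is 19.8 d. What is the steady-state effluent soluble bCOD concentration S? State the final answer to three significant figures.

From the Monod/SRT balance for a CMAS, S = K_s·(1+k_d θ_c)/[θ_c·(Y k − k_d) − 1] = 43.2 × (1 + 0.0493 × 19.8) / [19.8 × (0.332 × 8.63 − 0.0493) − 1] = 85.37 / 54.75 = 1.559 mg/L.

S ≈ 1.56 mg/L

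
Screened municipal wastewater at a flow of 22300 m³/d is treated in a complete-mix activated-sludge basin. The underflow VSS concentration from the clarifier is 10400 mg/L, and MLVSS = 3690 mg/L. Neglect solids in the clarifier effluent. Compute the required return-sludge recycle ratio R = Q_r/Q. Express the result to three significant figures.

R ≈ 0.550

R = Q_r/Q = X/(X_r − X) = 3690 / (10400 − 3690) = 0.5499.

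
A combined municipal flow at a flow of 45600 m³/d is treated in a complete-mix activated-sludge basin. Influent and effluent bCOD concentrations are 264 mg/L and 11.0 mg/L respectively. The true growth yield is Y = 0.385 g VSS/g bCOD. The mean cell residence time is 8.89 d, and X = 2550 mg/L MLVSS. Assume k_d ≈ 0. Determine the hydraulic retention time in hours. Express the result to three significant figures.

V·X = Y·Q·ΔS·θ_c gives V = 0.385 × 45600 × (264 − 11.0) × 8.89 / 2550 = 15485 m³.
HRT = V/Q = 15485 m³ / 45600 m³·d⁻¹ = 0.3396 d × 24 = 8.150 h.

τ ≈ 8.15 h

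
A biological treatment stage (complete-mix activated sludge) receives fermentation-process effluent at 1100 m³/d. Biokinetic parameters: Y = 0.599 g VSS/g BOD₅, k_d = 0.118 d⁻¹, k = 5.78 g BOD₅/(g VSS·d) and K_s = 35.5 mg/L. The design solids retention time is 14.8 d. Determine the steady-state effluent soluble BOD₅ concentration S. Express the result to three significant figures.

S ≈ 2.01 mg/L

Effluent substrate depends only on kinetics and SRT: S = K_s(1 + k_d θ_c) / [θ_c(Yk − k_d) − 1] = 35.5 × (1 + 0.118 × 14.8) / [14.8 × (0.599 × 5.78 − 0.118) − 1] = 97.50 / 48.49 = 2.010 mg/L.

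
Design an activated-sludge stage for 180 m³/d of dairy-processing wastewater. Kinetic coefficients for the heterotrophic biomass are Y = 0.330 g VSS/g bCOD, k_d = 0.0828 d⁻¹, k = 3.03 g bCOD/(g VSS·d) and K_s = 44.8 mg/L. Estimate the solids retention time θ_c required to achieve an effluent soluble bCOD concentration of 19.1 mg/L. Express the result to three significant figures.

From 1/θ_c = Y·k·S/(K_s + S) − k_d: Y·k·S/(K_s+S) = 0.330 × 3.03 × 19.1 / (44.8 + 19.1) = 0.2989 d⁻¹.
1/θ_c = 0.2989 − 0.0828 = 0.2161 d⁻¹, so θ_c = 4.628 d.

θ_c ≈ 4.63 d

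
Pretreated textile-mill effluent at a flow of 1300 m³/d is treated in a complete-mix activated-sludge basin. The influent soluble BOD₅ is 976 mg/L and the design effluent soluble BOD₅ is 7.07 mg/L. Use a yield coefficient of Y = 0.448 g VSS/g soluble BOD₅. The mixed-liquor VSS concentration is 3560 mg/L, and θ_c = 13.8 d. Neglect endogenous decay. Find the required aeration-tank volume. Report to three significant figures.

With k_d = 0 the design equation reduces to V = Y Q (S₀−S) θ_c / X = 0.448 × 1300 × (976 − 7.07) × 13.8 / 3560 = 2187 m³.

V ≈ 2190 m³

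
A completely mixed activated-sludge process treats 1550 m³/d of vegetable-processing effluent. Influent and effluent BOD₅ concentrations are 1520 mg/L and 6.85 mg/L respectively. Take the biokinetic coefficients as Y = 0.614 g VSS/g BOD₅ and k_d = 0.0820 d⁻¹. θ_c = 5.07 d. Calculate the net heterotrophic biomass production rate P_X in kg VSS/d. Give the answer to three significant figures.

P_X ≈ 1020 kg VSS/d

Y_obs = Y / (1 + k_d θ_c) = 0.614 / (1 + 0.0820 × 5.07) = 0.614 / 1.416 = 0.4337.
ΔS = 1520 − 6.85 = 1513 mg/L, so the substrate removal rate is 1550 × 1513/1000 = 2345 kg BOD₅/d.
P_X = Y_obs · Q(S₀ − S) = 0.4337 × 2345 = 1017 kg VSS/d.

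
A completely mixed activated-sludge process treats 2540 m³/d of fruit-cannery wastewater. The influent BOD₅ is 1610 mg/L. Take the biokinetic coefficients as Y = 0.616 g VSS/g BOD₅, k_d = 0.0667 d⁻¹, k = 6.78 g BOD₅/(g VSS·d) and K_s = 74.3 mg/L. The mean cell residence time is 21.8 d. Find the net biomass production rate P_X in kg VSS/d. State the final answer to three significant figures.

Effluent substrate depends only on kinetics and SRT: S = K_s(1 + k_d θ_c) / [θ_c(Yk − k_d) − 1] = 74.3 × (1 + 0.0667 × 21.8) / [21.8 × (0.616 × 6.78 − 0.0667) − 1] = 182.3 / 88.59 = 2.058 mg/L.
Y_obs = Y / (1 + k_d θ_c) = 0.616 / (1 + 0.0667 × 21.8) = 0.616 / 2.454 = 0.2510.
Mass of BOD₅ removed per day: Q(S₀ − S) = 2540 × 1608 g/m³ = 4084 kg/d.
Biomass produced: P_X = Y_obs·Q·ΔS = 0.2510 × 4084 ≈ 1025 kg VSS/d.

P_X ≈ 1030 kg VSS/d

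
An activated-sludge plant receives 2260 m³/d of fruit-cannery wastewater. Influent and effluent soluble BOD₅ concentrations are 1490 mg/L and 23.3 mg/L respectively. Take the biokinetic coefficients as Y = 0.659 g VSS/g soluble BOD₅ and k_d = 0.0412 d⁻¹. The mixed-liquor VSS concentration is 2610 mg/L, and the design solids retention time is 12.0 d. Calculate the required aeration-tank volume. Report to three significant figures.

V ≈ 6720 m³

Rearranging the biomass balance for a CMAS with decay, V = Y·Q·ΔS·θ_c / [X·(1+k_d θ_c)] = 0.659 × 2260 × (1490 − 23.3) × 12.0 / [2610 × (1 + 0.0412 × 12.0)] = 2.62×10^7 / 3900 = 6721 m³.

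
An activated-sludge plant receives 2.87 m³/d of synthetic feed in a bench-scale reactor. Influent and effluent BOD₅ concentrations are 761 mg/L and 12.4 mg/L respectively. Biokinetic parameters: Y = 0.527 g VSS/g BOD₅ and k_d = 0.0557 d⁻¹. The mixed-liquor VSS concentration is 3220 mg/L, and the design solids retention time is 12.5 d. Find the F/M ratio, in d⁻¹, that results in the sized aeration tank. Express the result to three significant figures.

Steady-state biomass mass balance: V·X·(1 + k_d·θ_c) = Y·Q·(S₀ − S)·θ_c, so V = 0.527 × 2.87 × (761 − 12.4) × 12.5 / [3220 × (1 + 0.0557 × 12.5)] = 1.42×10^4 / 5462 = 2.591 m³.
F/M = applied load / biomass = Q·S₀/(V·X) = 2.87 × 761 / (2.591 × 3220) = 0.2618 d⁻¹.

F/M ≈ 0.262 d⁻¹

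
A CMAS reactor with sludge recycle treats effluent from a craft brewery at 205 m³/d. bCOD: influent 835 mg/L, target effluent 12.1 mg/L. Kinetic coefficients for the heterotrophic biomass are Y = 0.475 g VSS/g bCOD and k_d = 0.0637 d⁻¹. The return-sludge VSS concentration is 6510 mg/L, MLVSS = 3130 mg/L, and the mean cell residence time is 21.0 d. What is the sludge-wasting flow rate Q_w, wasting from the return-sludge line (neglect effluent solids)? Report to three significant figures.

From the SRT design equation V = Y Q (S₀−S) θ_c / [X (1 + k_d θ_c)] = 0.475 × 205 × (835 − 12.1) × 21.0 / [3130 × (1 + 0.0637 × 21.0)] = 1.68×10^6 / 7317 = 230.0 m³.
θ_c = V·X/(Q_w·X_r) when wasting from the recycle, so Q_w = V·X/(θ_c·X_r) = 230.0 × 3130 / (21.0 × 6510) = 5.265 m³/d.

Q_w ≈ 5.27 m³/d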